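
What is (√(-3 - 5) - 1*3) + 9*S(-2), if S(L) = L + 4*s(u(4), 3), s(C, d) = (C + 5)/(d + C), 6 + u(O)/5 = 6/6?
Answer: 129/11 + 2*I*√2 ≈ 11.727 + 2.8284*I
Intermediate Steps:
u(O) = -25 (u(O) = -30 + 5*(6/6) = -30 + 5*(6*(⅙)) = -30 + 5*1 = -30 + 5 = -25)
s(C, d) = (5 + C)/(C + d)
S(L) = 40/11 + L (S(L) = L + 4*((5 - 25)/(-25 + 3)) = L + 4*(-20/(-22)) = L + 4*(-1/22*(-20)) = L + 4*(10/11) = L + 40/11 = 40/11 + L)
(√(-3 - 5) - 1*3) + 9*S(-2) = (√(-3 - 5) - 1*3) + 9*(40/11 - 2) = (√(-8) - 3) + 9*(18/11) = (2*I*√2 - 3) + 162/11 = (-3 + 2*I*√2) + 162/11 = 129/11 + 2*I*√2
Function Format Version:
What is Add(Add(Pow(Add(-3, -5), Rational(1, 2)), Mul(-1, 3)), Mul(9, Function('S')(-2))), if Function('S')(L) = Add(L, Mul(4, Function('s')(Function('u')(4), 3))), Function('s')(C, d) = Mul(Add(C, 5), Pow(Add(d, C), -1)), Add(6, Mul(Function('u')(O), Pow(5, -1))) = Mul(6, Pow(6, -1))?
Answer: Add(Rational(129, 11), Mul(2, I, Pow(2, Rational(1, 2)))) ≈ Add(11.727, Mul(2.8284, I))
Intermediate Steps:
Function('u')(O) = -25 (Function('u')(O) = Add(-30, Mul(5, Mul(6, Pow(6, -1)))) = Add(-30, Mul(5, Mul(6, Rational(1, 6)))) = Add(-30, Mul(5, 1)) = Add(-30, 5) = -25)
Function('s')(C, d) = Mul(Pow(Add(C, d), -1), Add(5, C)) (Function('s')(C, d) = Mul(Add(5, C), Pow(Add(C, d), -1)) = Mul(Pow(Add(C, d), -1), Add(5, C)))
Function('S')(L) = Add(Rational(40, 11), L) (Function('S')(L) = Add(L, Mul(4, Mul(Pow(Add(-25, 3), -1), Add(5, -25)))) = Add(L, Mul(4, Mul(Pow(-22, -1), -20))) = Add(L, Mul(4, Mul(Rational(-1, 22), -20))) = Add(L, Mul(4, Rational(10, 11))) = Add(L, Rational(40, 11)) = Add(Rational(40, 11), L))
Add(Add(Pow(Add(-3, -5), Rational(1, 2)), Mul(-1, 3)), Mul(9, Function('S')(-2))) = Add(Add(Pow(Add(-3, -5), Rational(1, 2)), Mul(-1, 3)), Mul(9, Add(Rational(40, 11), -2))) = Add(Add(Pow(-8, Rational(1, 2)), -3), Mul(9, Rational(18, 11))) = Add(Add(Mul(2, I, Pow(2, Rational(1, 2))), -3), Rational(162, 11)) = Add(Add(-3, Mul(2, I, Pow(2, Rational(1, 2)))), Rational(162, 11)) = Add(Rational(129, 11), Mul(2, I, Pow(2, Rational(1, 2))))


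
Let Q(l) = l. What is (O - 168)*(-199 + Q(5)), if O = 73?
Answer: 18430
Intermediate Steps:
(O - 168)*(-199 + Q(5)) = (73 - 168)*(-199 + 5) = -95*(-194) = 18430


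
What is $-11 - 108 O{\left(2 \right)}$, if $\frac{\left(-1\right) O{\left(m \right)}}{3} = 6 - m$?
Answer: $1285$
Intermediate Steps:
$O{\left(m \right)} = -18 + 3 m$ ($O{\left(m \right)} = - 3 \left(6 - m\right) = -18 + 3 m$)
$-11 - 108 O{\left(2 \right)} = -11 - 108 \left(-18 + 3 \cdot 2\right) = -11 - 108 \left(-18 + 6\right) = -11 - -1296 = -11 + 1296 = 1285$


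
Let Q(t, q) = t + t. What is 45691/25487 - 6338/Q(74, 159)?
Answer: -77387169/1886038 ≈ -41.032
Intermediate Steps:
Q(t, q) = 2*t
45691/25487 - 6338/Q(74, 159) = 45691/25487 - 6338/(2*74) = 45691*(1/25487) - 6338/148 = 45691/25487 - 6338*1/148 = 45691/25487 - 3169/74 = -77387169/1886038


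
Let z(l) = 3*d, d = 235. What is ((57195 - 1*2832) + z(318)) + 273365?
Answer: 328433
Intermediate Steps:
z(l) = 705 (z(l) = 3*235 = 705)
((57195 - 1*2832) + z(318)) + 273365 = ((57195 - 1*2832) + 705) + 273365 = ((57195 - 2832) + 705) + 273365 = (54363 + 705) + 273365 = 55068 + 273365 = 328433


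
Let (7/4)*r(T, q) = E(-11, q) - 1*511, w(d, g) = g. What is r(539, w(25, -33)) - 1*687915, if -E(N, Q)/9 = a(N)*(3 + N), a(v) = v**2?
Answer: -4782601/7 ≈ -6.8323e+5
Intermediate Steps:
E(N, Q) = -9*N**2*(3 + N)
r(T, q) = 32804/7 (r(T, q) = 4*(9*(-11)**2*(-3 - 1*(-11)) - 1*511)/7 = 4*(9*121*(-3 + 11) - 511)/7 = 4*(9*121*8 - 511)/7 = 4*(8712 - 511)/7 = (4/7)*8201 = 32804/7)
r(539, w(25, -33)) - 1*687915 = 32804/7 - 1*687915 = 32804/7 - 687915 = -4782601/7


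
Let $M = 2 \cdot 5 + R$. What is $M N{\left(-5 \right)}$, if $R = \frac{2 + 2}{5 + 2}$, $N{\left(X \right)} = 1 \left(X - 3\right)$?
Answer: $- \frac{592}{7} \approx -84.571$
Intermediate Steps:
$N{\left(X \right)} = -3 + X$ ($N{\left(X \right)} = 1 \left(-3 + X\right) = -3 + X$)
$R = \frac{4}{7} \approx 0.57143$
$M = \frac{74}{7}$ ($M = 2 \cdot 5 + \frac{4}{7} = 10 + \frac{4}{7} = \frac{74}{7} \approx 10.571$)
$M N{\left(-5 \right)} = \frac{74 \left(-3 - 5\right)}{7} = \frac{74}{7} \left(-8\right) = - \frac{592}{7}$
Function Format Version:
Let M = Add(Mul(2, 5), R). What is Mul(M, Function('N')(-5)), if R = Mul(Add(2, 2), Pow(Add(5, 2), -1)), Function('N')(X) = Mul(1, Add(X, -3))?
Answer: Rational(-592, 7) ≈ -84.571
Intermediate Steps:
Function('N')(X) = Add(-3, X) (Function('N')(X) = Mul(1, Add(-3, X)) = Add(-3, X))
R = Rational(4, 7) (R = Mul(4, Pow(7, -1)) = Mul(4, Rational(1, 7)) = Rational(4, 7) ≈ 0.57143)
M = Rational(74, 7) (M = Add(Mul(2, 5), Rational(4, 7)) = Add(10, Rational(4, 7)) = Rational(74, 7) ≈ 10.571)
Mul(M, Function('N')(-5)) = Mul(Rational(74, 7), Add(-3, -5)) = Mul(Rational(74, 7), -8) = Rational(-592, 7)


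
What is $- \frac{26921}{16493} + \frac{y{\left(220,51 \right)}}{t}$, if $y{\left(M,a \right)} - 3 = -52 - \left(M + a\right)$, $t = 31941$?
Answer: $- \frac{865161421}{526802913} \approx -1.6423$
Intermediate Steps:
$y{\left(M,a \right)} = -49 - M - a$ ($y{\left(M,a \right)} = 3 - \left(52 + M + a\right) = -49 - M - a$)
$- \frac{26921}{16493} + \frac{y{\left(220,51 \right)}}{t} = - \frac{26921}{16493} + \frac{-49 - 220 - 51}{31941} = \left(-26921\right) \frac{1}{16493} + \left(-49 - 220 - 51\right) \frac{1}{31941} = - \frac{26921}{16493} - \frac{320}{31941} = - \frac{865161421}{526802913}$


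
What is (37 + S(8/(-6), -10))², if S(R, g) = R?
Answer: 11449/9 ≈ 1272.1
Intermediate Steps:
(37 + S(8/(-6), -10))² = (37 + 8/(-6))² = (37 + 8*(-⅙))² = (37 - 4/3)² = (107/3)² = 11449/9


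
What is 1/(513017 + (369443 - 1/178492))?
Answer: 178492/157512050319 ≈ 1.1332e-6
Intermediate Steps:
1/(513017 + (369443 - 1/178492)) = 1/(513017 + 65942619955/178492) = 1/(157512050319/178492) = 178492/157512050319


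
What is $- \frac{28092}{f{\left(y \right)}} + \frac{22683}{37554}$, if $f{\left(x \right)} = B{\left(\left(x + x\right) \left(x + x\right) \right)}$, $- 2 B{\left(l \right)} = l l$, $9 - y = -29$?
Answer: $\frac{15809670253}{26101732448} \approx 0.60569$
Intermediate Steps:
$y = 38$ ($y = 9 - -29 = 9 + 29 = 38$)
$B{\left(l \right)} = - \frac{l^{2}}{2}$ ($B{\left(l \right)} = - \frac{l l}{2} = - \frac{l^{2}}{2}$)
$f{\left(x \right)} = - 8 x^{4}$ ($f{\left(x \right)} = - \frac{\left(\left(x + x\right) \left(x + x\right)\right)^{2}}{2} = - \frac{\left(2 x 2 x\right)^{2}}{2} = - \frac{\left(4 x^{2}\right)^{2}}{2} = - \frac{16 x^{4}}{2} = - 8 x^{4}$)
$- \frac{28092}{f{\left(y \right)}} + \frac{22683}{37554} = - \frac{28092}{\left(-8\right) 38^{4}} + \frac{22683}{37554} = - \frac{28092}{\left(-8\right) 2085136} + 22683 \cdot \frac{1}{37554} = - \frac{28092}{-16681088} + \frac{7561}{12518} = \left(-28092\right) \left(- \frac{1}{16681088}\right) + \frac{7561}{12518} = \frac{7023}{4170272} + \frac{7561}{12518} = \frac{15809670253}{26101732448}$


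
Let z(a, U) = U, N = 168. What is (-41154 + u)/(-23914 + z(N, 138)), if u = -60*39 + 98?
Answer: 10849/5944 ≈ 1.8252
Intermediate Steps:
u = -2242 (u = -2340 + 98 = -2242)
(-41154 + u)/(-23914 + z(N, 138)) = (-41154 - 2242)/(-23914 + 138) = -43396/(-23776) = -43396*(-1/23776) = 10849/5944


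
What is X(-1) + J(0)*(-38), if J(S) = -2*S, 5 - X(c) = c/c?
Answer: 4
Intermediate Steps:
X(c) = 4 (X(c) = 5 - c/c = 5 - 1*1 = 5 - 1 = 4)
X(-1) + J(0)*(-38) = 4 - 2*0*(-38) = 4 + 0*(-38) = 4 + 0 = 4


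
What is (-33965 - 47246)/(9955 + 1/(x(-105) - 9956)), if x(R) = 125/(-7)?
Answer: -5669908387/695028228 ≈ -8.1578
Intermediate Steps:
x(R) = -125/7 (x(R) = 125*(-1/7) = -125/7)
(-33965 - 47246)/(9955 + 1/(x(-105) - 9956)) = (-33965 - 47246)/(9955 + 1/(-125/7 - 9956)) = -81211/(9955 + 1/(-69817/7)) = -81211/(9955 - 7/69817) = -81211/695028228/69817 = -81211*69817/695028228 = -5669908387/695028228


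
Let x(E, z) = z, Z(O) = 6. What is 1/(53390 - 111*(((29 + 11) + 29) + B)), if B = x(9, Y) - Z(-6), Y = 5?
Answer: 1/45842 ≈ 2.1814e-5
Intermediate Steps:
B = -1 (B = 5 - 1*6 = 5 - 6 = -1)
1/(53390 - 111*(((29 + 11) + 29) + B)) = 1/(53390 - 111*(((29 + 11) + 29) - 1)) = 1/(53390 - 111*((40 + 29) - 1)) = 1/(53390 - 111*(69 - 1)) = 1/(53390 - 111*68) = 1/(53390 - 7548) = 1/45842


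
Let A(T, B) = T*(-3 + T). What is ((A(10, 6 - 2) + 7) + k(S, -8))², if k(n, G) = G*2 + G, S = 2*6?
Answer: 2809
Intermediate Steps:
S = 12
k(n, G) = 3*G (k(n, G) = 2*G + G = 3*G)
((A(10, 6 - 2) + 7) + k(S, -8))² = ((10*(-3 + 10) + 7) + 3*(-8))² = ((10*7 + 7) - 24)² = ((70 + 7) - 24)² = (77 - 24)² = 53² = 2809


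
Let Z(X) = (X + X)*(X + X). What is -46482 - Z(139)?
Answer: -123766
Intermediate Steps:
Z(X) = 4*X² (Z(X) = (2*X)*(2*X) = 4*X²)
-46482 - Z(139) = -46482 - 4*139² = -46482 - 4*19321 = -46482 - 1*77284 = -46482 - 77284 = -123766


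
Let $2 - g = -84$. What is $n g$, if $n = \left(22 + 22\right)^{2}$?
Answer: $166496$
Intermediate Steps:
$g = 86$ ($g = 2 - -84 = 2 + 84 = 86$)
$n = 1936$ ($n = 44^{2} = 1936$)
$n g = 1936 \cdot 86 = 166496$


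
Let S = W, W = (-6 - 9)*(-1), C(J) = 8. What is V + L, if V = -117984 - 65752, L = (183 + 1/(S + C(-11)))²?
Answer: -79472244/529 ≈ -1.5023e+5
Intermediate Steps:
W = 15 (W = -15*(-1) = 15)
S = 15
L = 17724100/529 (L = (183 + 1/(15 + 8))² = (183 + 1/23)² = (4210/23)² = 17724100/529 ≈ 33505.)
V = -183736
V + L = -183736 + 17724100/529 = -79472244/529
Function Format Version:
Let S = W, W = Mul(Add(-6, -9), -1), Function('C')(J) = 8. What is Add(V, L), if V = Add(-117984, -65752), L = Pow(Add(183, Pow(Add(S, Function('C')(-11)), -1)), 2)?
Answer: Rational(-79472244, 529) ≈ -1.5023e+5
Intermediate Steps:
W = 15 (W = Mul(-15, -1) = 15)
S = 15
L = Rational(17724100, 529) (L = Pow(Add(183, Pow(Add(15, 8), -1)), 2) = Pow(Add(183, Pow(23, -1)), 2) = Pow(Add(183, Rational(1, 23)), 2) = Pow(Rational(4210, 23), 2) = Rational(17724100, 529) ≈ 33505.)
V = -183736
Add(V, L) = Add(-183736, Rational(17724100, 529)) = Rational(-79472244, 529)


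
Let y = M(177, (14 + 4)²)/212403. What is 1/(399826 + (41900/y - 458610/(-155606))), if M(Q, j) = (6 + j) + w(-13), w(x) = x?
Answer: 24663551/702283448148911 ≈ 3.5119e-8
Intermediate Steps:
M(Q, j) = -7 + j (M(Q, j) = (6 + j) - 13 = -7 + j)
y = 317/212403 (y = (-7 + (14 + 4)²)/212403 = (-7 + 18²)*(1/212403) = (-7 + 324)*(1/212403) = 317*(1/212403) = 317/212403 ≈ 0.0014924)
1/(399826 + (41900/y - 458610/(-155606))) = 1/(399826 + (41900/(317/212403) - 458610/(-155606))) = 1/(399826 + (41900*(212403/317) - 458610*(-1/155606))) = 1/(399826 + (8899685700/317 + 229305/77803)) = 1/(399826 + 692422319206785/24663551) = 1/(702283448148911/24663551) = 24663551/702283448148911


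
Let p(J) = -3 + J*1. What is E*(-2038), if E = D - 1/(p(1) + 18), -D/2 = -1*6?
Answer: -194629/8 ≈ -24329.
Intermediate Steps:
p(J) = -3 + J
D = 12 (D = -(-2)*6 = -2*(-6) = 12)
E = 191/16 (E = 12 - 1/((-3 + 1) + 18) = 12 - 1/(-2 + 18) = 12 - 1/16 = 191/16 ≈ 11.938)
E*(-2038) = (191/16)*(-2038) = -194629/8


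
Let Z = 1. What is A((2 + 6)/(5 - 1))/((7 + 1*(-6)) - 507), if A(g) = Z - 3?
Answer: 1/253 ≈ 0.0039526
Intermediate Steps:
A(g) = -2 (A(g) = 1 - 3 = -2)
A((2 + 6)/(5 - 1))/((7 + 1*(-6)) - 507) = -2/((7 + 1*(-6)) - 507) = -2/((7 - 6) - 507) = -2/(1 - 507) = -2/(-506) = -2*(-1/506) = 1/253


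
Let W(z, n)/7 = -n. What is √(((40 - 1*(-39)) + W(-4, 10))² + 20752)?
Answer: √20833 ≈ 144.34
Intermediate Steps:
W(z, n) = -7*n (W(z, n) = 7*(-n) = -7*n)
√(((40 - 1*(-39)) + W(-4, 10))² + 20752) = √(((40 - 1*(-39)) - 7*10)² + 20752) = √(((40 + 39) - 70)² + 20752) = √((79 - 70)² + 20752) = √(9² + 20752) = √(81 + 20752) = √20833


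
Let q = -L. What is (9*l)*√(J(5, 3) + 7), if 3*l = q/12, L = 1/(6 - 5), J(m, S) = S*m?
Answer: -√22/4 ≈ -1.1726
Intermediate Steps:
L = 1 (L = 1/1 = 1)
q = -1 (q = -1*1 = -1)
l = -1/36 (l = (-1/12)/3 = (-1*1/12)/3 = (⅓)*(-1/12) = -1/36 ≈ -0.027778)
(9*l)*√(J(5, 3) + 7) = (9*(-1/36))*√(3*5 + 7) = -√(15 + 7)/4 = -√22/4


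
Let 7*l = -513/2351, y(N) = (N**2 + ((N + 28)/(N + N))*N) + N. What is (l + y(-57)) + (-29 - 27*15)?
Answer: 90298533/32914 ≈ 2743.5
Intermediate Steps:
y(N) = 14 + N**2 + 3*N/2 (y(N) = (N**2 + ((28 + N)/((2*N)))*N) + N = (N**2 + ((28 + N)*(1/(2*N)))*N) + N = (N**2 + ((28 + N)/(2*N))*N) + N = (N**2 + (14 + N/2)) + N = (14 + N**2 + N/2) + N = 14 + N**2 + 3*N/2)
l = -513/16457 (l = (-513/2351)/7 = (-513*1/2351)/7 = (1/7)*(-513/2351) = -513/16457 ≈ -0.031172)
(l + y(-57)) + (-29 - 27*15) = (-513/16457 + (14 + (-57)**2 + (3/2)*(-57))) + (-29 - 27*15) = (-513/16457 + (14 + 3249 - 171/2)) + (-29 - 405) = (-513/16457 + 6355/2) - 434 = 104583209/32914 - 434 = 90298533/32914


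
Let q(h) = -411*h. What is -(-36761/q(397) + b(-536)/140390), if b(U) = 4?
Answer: -2580764729/11453507565 ≈ -0.22533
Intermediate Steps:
-(-36761/q(397) + b(-536)/140390) = -(-36761/((-411*397)) + 4/140390) = -(-36761/(-163167) + 4*(1/140390)) = -(-36761*(-1/163167) + 2/70195) = -(36761/163167 + 2/70195) = -1*2580764729/11453507565 = -2580764729/11453507565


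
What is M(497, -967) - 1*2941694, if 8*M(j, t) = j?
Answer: -23533055/8 ≈ -2.9416e+6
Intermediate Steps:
M(j, t) = j/8
M(497, -967) - 1*2941694 = (1/8)*497 - 1*2941694 = 497/8 - 2941694 = -23533055/8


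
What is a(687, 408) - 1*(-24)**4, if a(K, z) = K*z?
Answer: -51480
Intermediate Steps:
a(687, 408) - 1*(-24)**4 = 687*408 - 1*(-24)**4 = 280296 - 1*331776 = 280296 - 331776 = -51480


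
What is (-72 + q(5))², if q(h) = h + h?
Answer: 3844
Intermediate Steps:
q(h) = 2*h
(-72 + q(5))² = (-72 + 2*5)² = (-72 + 10)² = (-62)² = 3844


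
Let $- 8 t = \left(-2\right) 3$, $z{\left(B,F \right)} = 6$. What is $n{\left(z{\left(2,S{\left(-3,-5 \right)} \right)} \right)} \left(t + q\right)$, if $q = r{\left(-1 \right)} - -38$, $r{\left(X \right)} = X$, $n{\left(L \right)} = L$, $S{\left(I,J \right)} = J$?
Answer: $\frac{453}{2} \approx 226.5$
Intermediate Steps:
$t = \frac{3}{4}$ ($t = - \frac{\left(-2\right) 3}{8} = \left(- \frac{1}{8}\right) \left(-6\right) = \frac{3}{4} \approx 0.75$)
$q = 37$ ($q = -1 - -38 = -1 + 38 = 37$)
$n{\left(z{\left(2,S{\left(-3,-5 \right)} \right)} \right)} \left(t + q\right) = 6 \left(\frac{3}{4} + 37\right) = 6 \cdot \frac{151}{4} = \frac{453}{2}$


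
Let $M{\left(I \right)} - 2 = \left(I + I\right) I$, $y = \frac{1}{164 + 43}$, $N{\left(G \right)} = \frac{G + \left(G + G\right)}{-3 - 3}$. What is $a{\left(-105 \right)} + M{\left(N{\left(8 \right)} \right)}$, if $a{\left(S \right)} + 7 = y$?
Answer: $\frac{5590}{207} \approx 27.005$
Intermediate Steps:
$N{\left(G \right)} = - \frac{G}{2}$ ($N{\left(G \right)} = \frac{G + 2 G}{-6} = 3 G \left(- \frac{1}{6}\right) = - \frac{G}{2}$)
$y = \frac{1}{207} \approx 0.0048309$
$a{\left(S \right)} = - \frac{1448}{207}$ ($a{\left(S \right)} = -7 + \frac{1}{207} = - \frac{1448}{207}$)
$M{\left(I \right)} = 2 + 2 I^{2}$ ($M{\left(I \right)} = 2 + \left(I + I\right) I = 2 + 2 I I = 2 + 2 I^{2}$)
$a{\left(-105 \right)} + M{\left(N{\left(8 \right)} \right)} = - \frac{1448}{207} + \left(2 + 2 \left(\left(- \frac{1}{2}\right) 8\right)^{2}\right) = - \frac{1448}{207} + \left(2 + 2 \left(-4\right)^{2}\right) = - \frac{1448}{207} + \left(2 + 2 \cdot 16\right) = - \frac{1448}{207} + \left(2 + 32\right) = - \frac{1448}{207} + 34 = \frac{5590}{207}$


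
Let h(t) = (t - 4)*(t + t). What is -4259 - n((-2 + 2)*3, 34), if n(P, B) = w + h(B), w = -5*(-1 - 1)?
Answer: -6309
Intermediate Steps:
h(t) = 2*t*(-4 + t) (h(t) = (-4 + t)*(2*t) = 2*t*(-4 + t))
w = 10 (w = -5*(-2) = 10)
n(P, B) = 10 + 2*B*(-4 + B)
-4259 - n((-2 + 2)*3, 34) = -4259 - (10 + 2*34*(-4 + 34)) = -4259 - (10 + 2*34*30) = -4259 - (10 + 2040) = -4259 - 1*2050 = -4259 - 2050 = -6309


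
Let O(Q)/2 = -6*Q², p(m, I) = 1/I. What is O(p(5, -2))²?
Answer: 9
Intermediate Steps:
O(Q) = -12*Q² (O(Q) = 2*(-6*Q²) = -12*Q²)
O(p(5, -2))² = (-12*(1/(-2))²)² = (-12*(-½)²)² = (-12*¼)² = (-3)² = 9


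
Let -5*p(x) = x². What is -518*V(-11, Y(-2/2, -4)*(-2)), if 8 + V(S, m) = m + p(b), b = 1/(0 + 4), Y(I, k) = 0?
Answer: 166019/40 ≈ 4150.5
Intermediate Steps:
b = ¼ (b = 1/4 = ¼ ≈ 0.25000)
p(x) = -x²/5
V(S, m) = -641/80 + m (V(S, m) = -8 + (m - (¼)²/5) = -8 + (m - ⅕*1/16) = -8 + (m - 1/80) = -8 + (-1/80 + m) = -641/80 + m)
-518*V(-11, Y(-2/2, -4)*(-2)) = -518*(-641/80 + 0*(-2)) = -518*(-641/80 + 0) = -518*(-641/80) = 166019/40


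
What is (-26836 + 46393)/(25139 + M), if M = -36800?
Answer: -6519/3887 ≈ -1.6771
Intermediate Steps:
(-26836 + 46393)/(25139 + M) = (-26836 + 46393)/(25139 - 36800) = 19557/(-11661) = 19557*(-1/11661) = -6519/3887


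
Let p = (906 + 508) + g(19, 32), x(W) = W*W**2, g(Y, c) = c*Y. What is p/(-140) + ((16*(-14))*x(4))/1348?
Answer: -591587/23590 ≈ -25.078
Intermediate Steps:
g(Y, c) = Y*c
x(W) = W**3
p = 2022 (p = (906 + 508) + 19*32 = 1414 + 608 = 2022)
p/(-140) + ((16*(-14))*x(4))/1348 = 2022/(-140) + ((16*(-14))*4**3)/1348 = 2022*(-1/140) - 224*64*(1/1348) = -1011/70 - 14336*1/1348 = -1011/70 - 3584/337 = -591587/23590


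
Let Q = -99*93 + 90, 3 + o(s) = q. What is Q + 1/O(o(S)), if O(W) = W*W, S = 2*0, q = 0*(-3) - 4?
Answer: -446732/49 ≈ -9117.0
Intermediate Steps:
q = -4 (q = 0 - 4 = -4)
S = 0
o(s) = -7 (o(s) = -3 - 4 = -7)
O(W) = W²
Q = -9117 (Q = -9207 + 90 = -9117)
Q + 1/O(o(S)) = -9117 + 1/((-7)²) = -9117 + 1/49 = -446732/49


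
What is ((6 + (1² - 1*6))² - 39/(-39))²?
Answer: 4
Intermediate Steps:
((6 + (1² - 1*6))² - 39/(-39))² = ((6 + (1 - 6))² - 39*(-1/39))² = ((6 - 5)² + 1)² = (1² + 1)² = (1 + 1)² = 2² = 4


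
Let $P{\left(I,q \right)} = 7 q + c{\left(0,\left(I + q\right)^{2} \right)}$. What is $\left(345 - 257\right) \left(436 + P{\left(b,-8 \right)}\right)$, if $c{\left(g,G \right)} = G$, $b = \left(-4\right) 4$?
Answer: $84128$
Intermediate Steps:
$b = -16$
$P{\left(I,q \right)} = \left(I + q\right)^{2} + 7 q$ ($P{\left(I,q \right)} = 7 q + \left(I + q\right)^{2} = \left(I + q\right)^{2} + 7 q$)
$\left(345 - 257\right) \left(436 + P{\left(b,-8 \right)}\right) = \left(345 - 257\right) \left(436 + \left(\left(-16 - 8\right)^{2} + 7 \left(-8\right)\right)\right) = 88 \left(436 - \left(56 - \left(-24\right)^{2}\right)\right) = 88 \left(436 + \left(576 - 56\right)\right) = 88 \left(436 + 520\right) = 88 \cdot 956 = 84128$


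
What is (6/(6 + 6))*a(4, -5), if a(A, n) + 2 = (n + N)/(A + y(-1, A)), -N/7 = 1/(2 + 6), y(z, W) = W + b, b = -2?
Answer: -143/96 ≈ -1.4896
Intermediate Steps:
y(z, W) = -2 + W (y(z, W) = W - 2 = -2 + W)
N = -7/8 (N = -7/(2 + 6) = -7/8 ≈ -0.87500)
a(A, n) = -2 + (-7/8 + n)/(-2 + 2*A) (a(A, n) = -2 + (n - 7/8)/(A + (-2 + A)) = -2 + (-7/8 + n)/(-2 + 2*A))
(6/(6 + 6))*a(4, -5) = (6/(6 + 6))*((25 - 32*4 + 8*(-5))/(16*(-1 + 4))) = (6/12)*((1/16)*(25 - 128 - 40)/3) = (6*(1/12))*((1/16)*(1/3)*(-143)) = (1/2)*(-143/48) = -143/96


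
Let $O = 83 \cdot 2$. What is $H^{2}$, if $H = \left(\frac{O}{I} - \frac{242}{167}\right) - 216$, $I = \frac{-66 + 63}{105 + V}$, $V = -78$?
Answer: $\frac{81688499344}{27889} \approx 2.9291 \cdot 10^{6}$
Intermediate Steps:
$I = - \frac{1}{9}$ ($I = \frac{-66 + 63}{105 - 78} = - \frac{3}{27} = \left(-3\right) \frac{1}{27} = - \frac{1}{9} \approx -0.11111$)
$O = 166$
$H = - \frac{285812}{167}$ ($H = \left(\frac{166}{- \frac{1}{9}} - \frac{242}{167}\right) - 216 = \left(166 \left(-9\right) - \frac{242}{167}\right) - 216 = \left(-1494 - \frac{242}{167}\right) - 216 = - \frac{249740}{167} - 216 = - \frac{285812}{167} \approx -1711.4$)
$H^{2} = \left(- \frac{285812}{167}\right)^{2} = \frac{81688499344}{27889}$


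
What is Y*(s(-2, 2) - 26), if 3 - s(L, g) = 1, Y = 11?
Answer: -264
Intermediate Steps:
s(L, g) = 2 (s(L, g) = 3 - 1*1 = 3 - 1 = 2)
Y*(s(-2, 2) - 26) = 11*(2 - 26) = 11*(-24) = -264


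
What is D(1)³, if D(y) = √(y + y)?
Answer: 2*√2 ≈ 2.8284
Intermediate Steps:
D(y) = √2*√y (D(y) = √(2*y) = √2*√y)
D(1)³ = (√2*√1)³ = (√2*1)³ = (√2)³ = 2*√2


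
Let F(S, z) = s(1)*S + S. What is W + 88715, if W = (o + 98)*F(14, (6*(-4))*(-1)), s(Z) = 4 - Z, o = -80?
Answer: 89723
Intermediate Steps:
F(S, z) = 4*S (F(S, z) = (4 - 1*1)*S + S = (4 - 1)*S + S = 3*S + S = 4*S)
W = 1008 (W = (-80 + 98)*(4*14) = 18*56 = 1008)
W + 88715 = 1008 + 88715 = 89723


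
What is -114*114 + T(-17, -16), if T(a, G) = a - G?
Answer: -12997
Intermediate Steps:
-114*114 + T(-17, -16) = -114*114 + (-17 - 1*(-16)) = -12996 + (-17 + 16) = -12996 - 1 = -12997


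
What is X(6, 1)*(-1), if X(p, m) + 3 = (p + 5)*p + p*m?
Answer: -69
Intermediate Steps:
X(p, m) = -3 + m*p + p*(5 + p) (X(p, m) = -3 + ((p + 5)*p + p*m) = -3 + ((5 + p)*p + m*p) = -3 + (p*(5 + p) + m*p) = -3 + (m*p + p*(5 + p)) = -3 + m*p + p*(5 + p))
X(6, 1)*(-1) = (-3 + 6² + 5*6 + 1*6)*(-1) = (-3 + 36 + 30 + 6)*(-1) = 69*(-1) = -69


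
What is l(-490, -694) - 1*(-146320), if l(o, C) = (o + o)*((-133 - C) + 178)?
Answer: -577900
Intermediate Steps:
l(o, C) = 2*o*(45 - C) (l(o, C) = (2*o)*(45 - C) = 2*o*(45 - C))
l(-490, -694) - 1*(-146320) = 2*(-490)*(45 - 1*(-694)) - 1*(-146320) = 2*(-490)*(45 + 694) + 146320 = 2*(-490)*739 + 146320 = -724220 + 146320 = -577900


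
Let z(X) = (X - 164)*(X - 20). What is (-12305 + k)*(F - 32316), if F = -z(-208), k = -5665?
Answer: 2104862040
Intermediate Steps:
z(X) = (-164 + X)*(-20 + X)
F = -84816 (F = -(3280 + (-208)² - 184*(-208)) = -(3280 + 43264 + 38272) = -1*84816 = -84816)
(-12305 + k)*(F - 32316) = (-12305 - 5665)*(-84816 - 32316) = -17970*(-117132) = 2104862040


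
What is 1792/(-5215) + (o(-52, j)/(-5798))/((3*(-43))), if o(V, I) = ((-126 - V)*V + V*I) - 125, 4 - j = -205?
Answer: -196796177/557216790 ≈ -0.35318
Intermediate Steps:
j = 209 (j = 4 - 1*(-205) = 4 + 205 = 209)
o(V, I) = -125 + I*V + V*(-126 - V) (o(V, I) = (V*(-126 - V) + I*V) - 125 = (I*V + V*(-126 - V)) - 125 = -125 + I*V + V*(-126 - V))
1792/(-5215) + (o(-52, j)/(-5798))/((3*(-43))) = 1792/(-5215) + ((-125 - 1*(-52)² - 126*(-52) + 209*(-52))/(-5798))/((3*(-43))) = 1792*(-1/5215) + ((-125 - 1*2704 + 6552 - 10868)*(-1/5798))/(-129) = -256/745 + ((-125 - 2704 + 6552 - 10868)*(-1/5798))*(-1/129) = -256/745 - 7145*(-1/5798)*(-1/129) = -256/745 + (7145/5798)*(-1/129) = -256/745 - 7145/747942 = -196796177/557216790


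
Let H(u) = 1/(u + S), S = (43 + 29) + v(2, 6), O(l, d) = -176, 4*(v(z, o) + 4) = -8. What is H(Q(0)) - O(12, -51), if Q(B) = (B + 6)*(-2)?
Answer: 9505/54 ≈ 176.02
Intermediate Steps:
v(z, o) = -6 (v(z, o) = -4 + (1/4)*(-8) = -4 - 2 = -6)
Q(B) = -12 - 2*B (Q(B) = (6 + B)*(-2) = -12 - 2*B)
S = 66 (S = (43 + 29) - 6 = 72 - 6 = 66)
H(u) = 1/(66 + u) (H(u) = 1/(u + 66) = 1/(66 + u))
H(Q(0)) - O(12, -51) = 1/(66 + (-12 - 2*0)) - 1*(-176) = 1/(66 + (-12 + 0)) + 176 = 1/(66 - 12) + 176 = 1/54 + 176 = 9505/54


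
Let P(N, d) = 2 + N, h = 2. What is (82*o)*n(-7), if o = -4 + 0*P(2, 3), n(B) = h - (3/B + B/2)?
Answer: -13612/7 ≈ -1944.6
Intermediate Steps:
n(B) = 2 - 3/B - B/2 (n(B) = 2 - (3/B + B/2) = 2 - (B/2 + 3/B) = 2 + (-3/B - B/2) = 2 - 3/B - B/2)
o = -4 (o = -4 + 0*(2 + 2) = -4 + 0*4 = -4 + 0 = -4)
(82*o)*n(-7) = (82*(-4))*(2 - 3/(-7) - ½*(-7)) = -328*(2 - 3*(-⅐) + 7/2) = -328*(2 + 3/7 + 7/2) = -328*83/14 = -13612/7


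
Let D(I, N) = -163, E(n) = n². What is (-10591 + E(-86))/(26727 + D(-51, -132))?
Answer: -3195/26564 ≈ -0.12028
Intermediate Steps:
(-10591 + E(-86))/(26727 + D(-51, -132)) = (-10591 + (-86)²)/(26727 - 163) = (-10591 + 7396)/26564 = -3195*1/26564 = -3195/26564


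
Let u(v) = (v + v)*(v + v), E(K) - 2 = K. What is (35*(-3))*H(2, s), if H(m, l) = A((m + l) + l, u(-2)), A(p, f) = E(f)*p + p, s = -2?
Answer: 3990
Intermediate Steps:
E(K) = 2 + K
u(v) = 4*v² (u(v) = (2*v)*(2*v) = 4*v²)
A(p, f) = p + p*(2 + f) (A(p, f) = (2 + f)*p + p = p*(2 + f) + p = p + p*(2 + f))
H(m, l) = 19*m + 38*l (H(m, l) = ((m + l) + l)*(3 + 4*(-2)²) = ((l + m) + l)*(3 + 4*4) = (m + 2*l)*(3 + 16) = (m + 2*l)*19 = 19*m + 38*l)
(35*(-3))*H(2, s) = (35*(-3))*(19*2 + 38*(-2)) = -105*(38 - 76) = -105*(-38) = 3990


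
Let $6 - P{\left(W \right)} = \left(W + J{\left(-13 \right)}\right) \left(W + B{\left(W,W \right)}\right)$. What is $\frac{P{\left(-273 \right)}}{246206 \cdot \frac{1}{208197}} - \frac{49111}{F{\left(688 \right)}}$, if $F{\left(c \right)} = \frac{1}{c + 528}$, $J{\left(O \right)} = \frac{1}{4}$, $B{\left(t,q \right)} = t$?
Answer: $- \frac{29468347930819}{492412} \approx -5.9845 \cdot 10^{7}$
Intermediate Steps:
$J{\left(O \right)} = \frac{1}{4}$
$F{\left(c \right)} = \frac{1}{528 + c}$
$P{\left(W \right)} = 6 - 2 W \left(\frac{1}{4} + W\right)$ ($P{\left(W \right)} = 6 - \left(W + \frac{1}{4}\right) \left(W + W\right) = 6 - \left(\frac{1}{4} + W\right) 2 W = 6 - 2 W \left(\frac{1}{4} + W\right)$)
$\frac{P{\left(-273 \right)}}{246206 \cdot \frac{1}{208197}} - \frac{49111}{F{\left(688 \right)}} = \frac{6 - 2 \left(-273\right)^{2} - - \frac{273}{2}}{246206 \cdot \frac{1}{208197}} - \frac{49111}{\frac{1}{528 + 688}} = \frac{6 - 149058 + \frac{273}{2}}{246206 \cdot \frac{1}{208197}} - \frac{49111}{\frac{1}{1216}} = \frac{6 - 149058 + \frac{273}{2}}{\frac{246206}{208197}} - 49111 \frac{1}{\frac{1}{1216}} = \left(- \frac{297831}{2}\right) \frac{208197}{246206} - 59718976 = - \frac{62007520707}{492412} - 59718976 = - \frac{29468347930819}{492412}$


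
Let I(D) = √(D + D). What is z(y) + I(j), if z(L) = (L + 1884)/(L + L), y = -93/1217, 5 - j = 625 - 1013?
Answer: -764245/62 + √786 ≈ -12299.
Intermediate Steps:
j = 393 (j = 5 - (625 - 1013) = 5 - 1*(-388) = 5 + 388 = 393)
I(D) = √2*√D (I(D) = √(2*D) = √2*√D)
y = -93/1217 (y = -93*1/1217 = -93/1217 ≈ -0.076417)
z(L) = (1884 + L)/(2*L) (z(L) = (1884 + L)/((2*L)) = (1884 + L)*(1/(2*L)) = (1884 + L)/(2*L))
z(y) + I(j) = (1884 - 93/1217)/(2*(-93/1217)) + √2*√393 = (½)*(-1217/93)*(2292735/1217) + √786 = -764245/62 + √786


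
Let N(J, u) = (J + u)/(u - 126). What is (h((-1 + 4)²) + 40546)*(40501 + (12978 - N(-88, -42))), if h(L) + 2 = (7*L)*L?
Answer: 26382520283/12 ≈ 2.1985e+9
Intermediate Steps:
N(J, u) = (J + u)/(-126 + u)
h(L) = -2 + 7*L² (h(L) = -2 + (7*L)*L = -2 + 7*L²)
(h((-1 + 4)²) + 40546)*(40501 + (12978 - N(-88, -42))) = ((-2 + 7*((-1 + 4)²)²) + 40546)*(40501 + (12978 - (-88 - 42)/(-126 - 42))) = ((-2 + 7*(3²)²) + 40546)*(40501 + (12978 - (-130)/(-168))) = ((-2 + 7*9²) + 40546)*(40501 + (12978 - (-1)*(-130)/168)) = ((-2 + 7*81) + 40546)*(40501 + (12978 - 1*65/84)) = ((-2 + 567) + 40546)*(40501 + (12978 - 65/84)) = (565 + 40546)*(40501 + 1090087/84) = 41111*(4492171/84) = 26382520283/12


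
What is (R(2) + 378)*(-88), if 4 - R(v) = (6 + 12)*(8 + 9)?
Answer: -6688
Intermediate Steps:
R(v) = -302 (R(v) = 4 - (6 + 12)*(8 + 9) = 4 - 18*17 = 4 - 1*306 = 4 - 306 = -302)
(R(2) + 378)*(-88) = (-302 + 378)*(-88) = 76*(-88) = -6688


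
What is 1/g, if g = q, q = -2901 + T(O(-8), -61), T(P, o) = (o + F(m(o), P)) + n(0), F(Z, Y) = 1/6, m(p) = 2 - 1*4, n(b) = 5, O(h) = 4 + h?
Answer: -6/17741 ≈ -0.00033820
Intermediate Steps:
m(p) = -2 (m(p) = 2 - 4 = -2)
F(Z, Y) = 1/6
T(P, o) = 31/6 + o (T(P, o) = (o + 1/6) + 5 = (1/6 + o) + 5 = 31/6 + o)
q = -17741/6 (q = -2901 + (31/6 - 61) = -2901 - 335/6 = -17741/6 ≈ -2956.8)
g = -17741/6 ≈ -2956.8
1/g = 1/(-17741/6) = -6/17741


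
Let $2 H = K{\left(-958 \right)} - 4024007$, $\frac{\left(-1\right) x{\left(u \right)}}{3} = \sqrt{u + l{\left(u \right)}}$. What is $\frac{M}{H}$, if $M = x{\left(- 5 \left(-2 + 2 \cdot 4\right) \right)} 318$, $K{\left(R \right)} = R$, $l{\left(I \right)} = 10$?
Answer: $\frac{1272 i \sqrt{5}}{1341655} \approx 0.00212 i$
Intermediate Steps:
$x{\left(u \right)} = - 3 \sqrt{10 + u}$ ($x{\left(u \right)} = - 3 \sqrt{u + 10} = - 3 \sqrt{10 + u}$)
$M = - 1908 i \sqrt{5}$ ($M = - 3 \sqrt{10 - 5 \left(-2 + 2 \cdot 4\right)} 318 = - 3 \sqrt{10 - 5 \left(-2 + 8\right)} 318 = - 3 \sqrt{10 - 30} \cdot 318 = - 3 \sqrt{-20} \cdot 318 = - 3 \cdot 2 i \sqrt{5} \cdot 318 = - 6 i \sqrt{5} \cdot 318 = - 1908 i \sqrt{5} \approx - 4266.4 i$)
$H = - \frac{4024965}{2}$ ($H = \frac{-958 - 4024007}{2} = \frac{1}{2} \left(-4024965\right) = - \frac{4024965}{2} \approx -2.0125 \cdot 10^{6}$)
$\frac{M}{H} = \frac{\left(-1908\right) i \sqrt{5}}{- \frac{4024965}{2}} = - 1908 i \sqrt{5} \left(- \frac{2}{4024965}\right) = \frac{1272 i \sqrt{5}}{1341655}$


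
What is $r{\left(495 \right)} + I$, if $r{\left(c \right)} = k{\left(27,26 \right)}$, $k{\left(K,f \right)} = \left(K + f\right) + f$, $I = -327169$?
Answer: $-327090$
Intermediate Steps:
$k{\left(K,f \right)} = K + 2 f$
$r{\left(c \right)} = 79$ ($r{\left(c \right)} = 27 + 2 \cdot 26 = 27 + 52 = 79$)
$r{\left(495 \right)} + I = 79 - 327169 = -327090$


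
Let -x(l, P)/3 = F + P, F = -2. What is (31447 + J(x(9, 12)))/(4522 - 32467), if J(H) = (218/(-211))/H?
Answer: -99529864/88445925 ≈ -1.1253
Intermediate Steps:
x(l, P) = 6 - 3*P (x(l, P) = -3*(-2 + P) = 6 - 3*P)
J(H) = -218/(211*H) (J(H) = (218*(-1/211))/H = -218/(211*H))
(31447 + J(x(9, 12)))/(4522 - 32467) = (31447 - 218/(211*(6 - 3*12)))/(4522 - 32467) = (31447 - 218/(211*(6 - 36)))/(-27945) = (31447 - 218/211/(-30))*(-1/27945) = (31447 - 218/211*(-1/30))*(-1/27945) = (31447 + 109/3165)*(-1/27945) = (99529864/3165)*(-1/27945) = -99529864/88445925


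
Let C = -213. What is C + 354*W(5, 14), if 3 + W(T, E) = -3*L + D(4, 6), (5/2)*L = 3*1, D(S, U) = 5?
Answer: -3897/5 ≈ -779.40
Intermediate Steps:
L = 6/5 (L = 2*(3*1)/5 = (⅖)*3 = 6/5 ≈ 1.2000)
W(T, E) = -8/5 (W(T, E) = -3 + (-3*6/5 + 5) = -3 + (-18/5 + 5) = -3 + 7/5 = -8/5)
C + 354*W(5, 14) = -213 + 354*(-8/5) = -213 - 2832/5 = -3897/5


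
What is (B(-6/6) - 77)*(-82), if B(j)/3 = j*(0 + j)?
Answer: 6068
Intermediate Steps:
B(j) = 3*j² (B(j) = 3*(j*(0 + j)) = 3*(j*j) = 3*j²)
(B(-6/6) - 77)*(-82) = (3*(-6/6)² - 77)*(-82) = (3*(-6*⅙)² - 77)*(-82) = (3*(-1)² - 77)*(-82) = (3*1 - 77)*(-82) = (3 - 77)*(-82) = -74*(-82) = 6068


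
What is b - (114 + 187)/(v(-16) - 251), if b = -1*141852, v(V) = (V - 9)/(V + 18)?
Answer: -74755402/527 ≈ -1.4185e+5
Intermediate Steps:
v(V) = (-9 + V)/(18 + V)
b = -141852
b - (114 + 187)/(v(-16) - 251) = -141852 - (114 + 187)/((-9 - 16)/(18 - 16) - 251) = -141852 - 301/(-25/2 - 251) = -141852 - 301/(-527/2) = -141852 - (-2)*301/527 = -141852 - 1*(-602/527) = -141852 + 602/527 = -74755402/527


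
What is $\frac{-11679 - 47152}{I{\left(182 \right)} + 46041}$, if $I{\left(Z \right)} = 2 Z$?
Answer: $- \frac{58831}{46405} \approx -1.2678$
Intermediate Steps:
$\frac{-11679 - 47152}{I{\left(182 \right)} + 46041} = \frac{-11679 - 47152}{2 \cdot 182 + 46041} = - \frac{58831}{364 + 46041} = - \frac{58831}{46405}$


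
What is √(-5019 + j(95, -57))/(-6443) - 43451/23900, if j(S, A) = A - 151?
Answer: -43451/23900 - I*√5227/6443 ≈ -1.818 - 0.011221*I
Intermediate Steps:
j(S, A) = -151 + A
√(-5019 + j(95, -57))/(-6443) - 43451/23900 = √(-5019 + (-151 - 57))/(-6443) - 43451/23900 = √(-5019 - 208)*(-1/6443) - 43451*1/23900 = √(-5227)*(-1/6443) - 43451/23900 = (I*√5227)*(-1/6443) - 43451/23900 = -I*√5227/6443 - 43451/23900 = -43451/23900 - I*√5227/6443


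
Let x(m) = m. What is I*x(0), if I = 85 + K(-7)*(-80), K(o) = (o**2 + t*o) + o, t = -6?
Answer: 0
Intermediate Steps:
K(o) = o**2 - 5*o (K(o) = (o**2 - 6*o) + o = o**2 - 5*o)
I = -6635 (I = 85 - 7*(-5 - 7)*(-80) = 85 - 7*(-12)*(-80) = 85 + 84*(-80) = 85 - 6720 = -6635)
I*x(0) = -6635*0 = 0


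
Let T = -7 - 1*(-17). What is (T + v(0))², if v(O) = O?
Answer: 100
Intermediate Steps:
T = 10 (T = -7 + 17 = 10)
(T + v(0))² = (10 + 0)² = 10² = 100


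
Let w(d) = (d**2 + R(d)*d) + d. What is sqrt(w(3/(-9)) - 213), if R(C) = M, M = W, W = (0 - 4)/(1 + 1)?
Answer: I*sqrt(1913)/3 ≈ 14.579*I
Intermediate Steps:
W = -2 (W = -4/2 = -4*1/2 = -2)
M = -2
R(C) = -2
w(d) = d**2 - d (w(d) = (d**2 - 2*d) + d = d**2 - d)
sqrt(w(3/(-9)) - 213) = sqrt((3/(-9))*(-1 + 3/(-9)) - 213) = sqrt((3*(-1/9))*(-1 + 3*(-1/9)) - 213) = sqrt(-(-1 - 1/3)/3 - 213) = sqrt(-1/3*(-4/3) - 213) = sqrt(4/9 - 213) = sqrt(-1913/9) = I*sqrt(1913)/3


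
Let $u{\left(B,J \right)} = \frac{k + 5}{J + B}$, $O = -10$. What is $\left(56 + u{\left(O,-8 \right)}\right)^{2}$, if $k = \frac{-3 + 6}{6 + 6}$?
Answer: $\frac{1787569}{576} \approx 3103.4$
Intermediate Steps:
$k = \frac{1}{4}$ ($k = \frac{3}{12} = 3 \cdot \frac{1}{12} = \frac{1}{4} \approx 0.25$)
$u{\left(B,J \right)} = \frac{21}{4 \left(B + J\right)}$ ($u{\left(B,J \right)} = \frac{\frac{1}{4} + 5}{J + B} = \frac{21}{4 \left(B + J\right)}$)
$\left(56 + u{\left(O,-8 \right)}\right)^{2} = \left(56 + \frac{21}{4 \left(-10 - 8\right)}\right)^{2} = \left(56 + \frac{21}{4 \left(-18\right)}\right)^{2} = \left(56 + \frac{21}{4} \left(- \frac{1}{18}\right)\right)^{2} = \left(56 - \frac{7}{24}\right)^{2} = \left(\frac{1337}{24}\right)^{2} = \frac{1787569}{576}$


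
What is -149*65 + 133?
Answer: -9552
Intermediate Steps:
-149*65 + 133 = -9685 + 133 = -9552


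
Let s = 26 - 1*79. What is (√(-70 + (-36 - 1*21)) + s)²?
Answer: (53 - I*√127)² ≈ 2682.0 - 1194.6*I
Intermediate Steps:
s = -53 (s = 26 - 79 = -53)
(√(-70 + (-36 - 1*21)) + s)² = (√(-70 + (-36 - 1*21)) - 53)² = (√(-70 + (-36 - 21)) - 53)² = (√(-70 - 57) - 53)² = (√(-127) - 53)² = (I*√127 - 53)² = (-53 + I*√127)²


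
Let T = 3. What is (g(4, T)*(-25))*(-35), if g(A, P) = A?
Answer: 3500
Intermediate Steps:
(g(4, T)*(-25))*(-35) = (4*(-25))*(-35) = -100*(-35) = 3500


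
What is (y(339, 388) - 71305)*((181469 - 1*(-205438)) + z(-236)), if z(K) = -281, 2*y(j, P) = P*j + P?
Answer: -2066515970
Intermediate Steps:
y(j, P) = P/2 + P*j/2 (y(j, P) = (P*j + P)/2 = (P + P*j)/2 = P/2 + P*j/2)
(y(339, 388) - 71305)*((181469 - 1*(-205438)) + z(-236)) = ((½)*388*(1 + 339) - 71305)*((181469 - 1*(-205438)) - 281) = ((½)*388*340 - 71305)*((181469 + 205438) - 281) = (65960 - 71305)*(386907 - 281) = -5345*386626 = -2066515970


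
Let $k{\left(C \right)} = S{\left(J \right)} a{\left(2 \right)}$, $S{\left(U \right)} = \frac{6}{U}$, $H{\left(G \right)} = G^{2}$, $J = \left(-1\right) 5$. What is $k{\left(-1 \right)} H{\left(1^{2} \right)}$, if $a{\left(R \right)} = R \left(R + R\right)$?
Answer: $- \frac{48}{5} \approx -9.6$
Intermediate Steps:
$a{\left(R \right)} = 2 R^{2}$ ($a{\left(R \right)} = R 2 R = 2 R^{2}$)
$J = -5$
$k{\left(C \right)} = - \frac{48}{5}$ ($k{\left(C \right)} = \frac{6}{-5} \cdot 2 \cdot 2^{2} = 6 \left(- \frac{1}{5}\right) 2 \cdot 4 = \left(- \frac{6}{5}\right) 8 = - \frac{48}{5}$)
$k{\left(-1 \right)} H{\left(1^{2} \right)} = - \frac{48 \left(1^{2}\right)^{2}}{5} = - \frac{48 \cdot 1^{2}}{5} = \left(- \frac{48}{5}\right) 1 = - \frac{48}{5}$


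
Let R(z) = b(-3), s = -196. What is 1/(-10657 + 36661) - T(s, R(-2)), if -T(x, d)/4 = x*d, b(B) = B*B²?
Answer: 550452673/26004 ≈ 21168.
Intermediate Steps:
b(B) = B³
R(z) = -27 (R(z) = (-3)³ = -27)
T(x, d) = -4*d*x (T(x, d) = -4*x*d = -4*d*x)
1/(-10657 + 36661) - T(s, R(-2)) = 1/(-10657 + 36661) - (-4)*(-27)*(-196) = 1/26004 - 1*(-21168) = 1/26004 + 21168 = 550452673/26004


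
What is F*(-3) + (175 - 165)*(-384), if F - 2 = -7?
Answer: -3825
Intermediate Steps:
F = -5 (F = 2 - 7 = -5)
F*(-3) + (175 - 165)*(-384) = -5*(-3) + (175 - 165)*(-384) = 15 + 10*(-384) = 15 - 3840 = -3825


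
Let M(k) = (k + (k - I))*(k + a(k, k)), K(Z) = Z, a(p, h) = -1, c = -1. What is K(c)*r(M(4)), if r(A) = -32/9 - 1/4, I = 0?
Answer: 137/36 ≈ 3.8056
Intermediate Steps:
M(k) = 2*k*(-1 + k) (M(k) = (k + (k - 1*0))*(k - 1) = (k + (k + 0))*(-1 + k) = (k + k)*(-1 + k) = (2*k)*(-1 + k) = 2*k*(-1 + k))
r(A) = -137/36 (r(A) = -32*⅑ - 1*¼ = -32/9 - ¼ = -137/36)
K(c)*r(M(4)) = -1*(-137/36) = 137/36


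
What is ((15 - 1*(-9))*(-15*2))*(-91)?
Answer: 65520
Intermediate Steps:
((15 - 1*(-9))*(-15*2))*(-91) = ((15 + 9)*(-30))*(-91) = (24*(-30))*(-91) = -720*(-91) = 65520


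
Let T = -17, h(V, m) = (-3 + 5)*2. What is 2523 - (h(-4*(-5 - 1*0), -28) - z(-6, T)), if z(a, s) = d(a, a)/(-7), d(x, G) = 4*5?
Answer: 17613/7 ≈ 2516.1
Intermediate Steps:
d(x, G) = 20
h(V, m) = 4 (h(V, m) = 2*2 = 4)
z(a, s) = -20/7 (z(a, s) = 20/(-7) = 20*(-⅐) = -20/7)
2523 - (h(-4*(-5 - 1*0), -28) - z(-6, T)) = 2523 - (4 - 1*(-20/7)) = 2523 - (4 + 20/7) = 2523 - 1*48/7 = 2523 - 48/7 = 17613/7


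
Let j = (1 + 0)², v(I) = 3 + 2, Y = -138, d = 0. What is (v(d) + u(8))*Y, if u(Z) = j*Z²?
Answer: -9522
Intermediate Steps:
v(I) = 5
j = 1 (j = 1² = 1)
u(Z) = Z² (u(Z) = 1*Z² = Z²)
(v(d) + u(8))*Y = (5 + 8²)*(-138) = (5 + 64)*(-138) = 69*(-138) = -9522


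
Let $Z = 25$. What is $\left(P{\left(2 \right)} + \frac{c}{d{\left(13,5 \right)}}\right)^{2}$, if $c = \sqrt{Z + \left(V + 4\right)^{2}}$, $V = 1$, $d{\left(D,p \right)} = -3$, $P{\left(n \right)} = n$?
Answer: $\frac{86}{9} - \frac{20 \sqrt{2}}{3} \approx 0.12747$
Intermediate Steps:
$c = 5 \sqrt{2}$ ($c = \sqrt{25 + \left(1 + 4\right)^{2}} = \sqrt{25 + 5^{2}} = \sqrt{25 + 25} = \sqrt{50} = 5 \sqrt{2} \approx 7.0711$)
$\left(P{\left(2 \right)} + \frac{c}{d{\left(13,5 \right)}}\right)^{2} = \left(2 + \frac{5 \sqrt{2}}{-3}\right)^{2} = \left(2 + 5 \sqrt{2} \left(- \frac{1}{3}\right)\right)^{2} = \left(2 - \frac{5 \sqrt{2}}{3}\right)^{2}$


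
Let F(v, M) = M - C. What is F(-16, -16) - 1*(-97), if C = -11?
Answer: 92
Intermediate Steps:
F(v, M) = 11 + M (F(v, M) = M - 1*(-11) = M + 11 = 11 + M)
F(-16, -16) - 1*(-97) = (11 - 16) - 1*(-97) = -5 + 97 = 92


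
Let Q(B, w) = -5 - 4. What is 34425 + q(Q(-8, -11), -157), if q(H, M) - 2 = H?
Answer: 34418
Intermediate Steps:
Q(B, w) = -9
q(H, M) = 2 + H
34425 + q(Q(-8, -11), -157) = 34425 + (2 - 9) = 34425 - 7 = 34418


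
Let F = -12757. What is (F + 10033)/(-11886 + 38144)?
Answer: -1362/13129 ≈ -0.10374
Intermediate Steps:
(F + 10033)/(-11886 + 38144) = (-12757 + 10033)/(-11886 + 38144) = -2724/26258 = -2724*1/26258 = -1362/13129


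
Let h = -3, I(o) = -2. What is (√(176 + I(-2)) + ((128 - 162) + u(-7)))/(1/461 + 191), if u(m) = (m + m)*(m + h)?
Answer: 24433/44026 + 461*√174/88052 ≈ 0.62403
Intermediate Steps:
u(m) = 2*m*(-3 + m) (u(m) = (m + m)*(m - 3) = (2*m)*(-3 + m) = 2*m*(-3 + m))
(√(176 + I(-2)) + ((128 - 162) + u(-7)))/(1/461 + 191) = (√(176 - 2) + ((128 - 162) + 2*(-7)*(-3 - 7)))/(1/461 + 191) = (√174 + (-34 + 2*(-7)*(-10)))/(1/461 + 191) = (√174 + (-34 + 140))/(88052/461) = (√174 + 106)*(461/88052) = (106 + √174)*(461/88052) = 24433/44026 + 461*√174/88052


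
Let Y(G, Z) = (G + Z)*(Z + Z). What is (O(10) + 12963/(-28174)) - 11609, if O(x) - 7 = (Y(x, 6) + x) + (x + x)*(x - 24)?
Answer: -329085283/28174 ≈ -11680.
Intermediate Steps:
Y(G, Z) = 2*Z*(G + Z) (Y(G, Z) = (G + Z)*(2*Z) = 2*Z*(G + Z))
O(x) = 79 + 13*x + 2*x*(-24 + x) (O(x) = 7 + ((2*6*(x + 6) + x) + (x + x)*(x - 24)) = 7 + ((2*6*(6 + x) + x) + (2*x)*(-24 + x)) = 7 + (((72 + 12*x) + x) + 2*x*(-24 + x)) = 7 + ((72 + 13*x) + 2*x*(-24 + x)) = 7 + (72 + 13*x + 2*x*(-24 + x)) = 79 + 13*x + 2*x*(-24 + x))
(O(10) + 12963/(-28174)) - 11609 = ((79 - 35*10 + 2*10²) + 12963/(-28174)) - 11609 = ((79 - 350 + 2*100) + 12963*(-1/28174)) - 11609 = ((79 - 350 + 200) - 12963/28174) - 11609 = (-71 - 12963/28174) - 11609 = -2013317/28174 - 11609 = -329085283/28174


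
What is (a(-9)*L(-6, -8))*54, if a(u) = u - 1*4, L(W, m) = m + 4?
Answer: 2808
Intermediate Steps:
L(W, m) = 4 + m
a(u) = -4 + u (a(u) = u - 4 = -4 + u)
(a(-9)*L(-6, -8))*54 = ((-4 - 9)*(4 - 8))*54 = -13*(-4)*54 = 52*54 = 2808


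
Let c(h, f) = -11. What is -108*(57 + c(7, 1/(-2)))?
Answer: -4968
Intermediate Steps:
-108*(57 + c(7, 1/(-2))) = -108*(57 - 11) = -108*46 = -4968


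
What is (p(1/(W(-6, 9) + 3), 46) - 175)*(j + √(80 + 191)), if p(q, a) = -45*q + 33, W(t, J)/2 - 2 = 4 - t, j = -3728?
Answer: 1606768/3 - 431*√271/3 ≈ 5.3322e+5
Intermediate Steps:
W(t, J) = 12 - 2*t (W(t, J) = 4 + 2*(4 - t) = 4 + (8 - 2*t) = 12 - 2*t)
p(q, a) = 33 - 45*q
(p(1/(W(-6, 9) + 3), 46) - 175)*(j + √(80 + 191)) = ((33 - 45/((12 - 2*(-6)) + 3)) - 175)*(-3728 + √(80 + 191)) = ((33 - 45/((12 + 12) + 3)) - 175)*(-3728 + √271) = ((33 - 45/(24 + 3)) - 175)*(-3728 + √271) = ((33 - 45/27) - 175)*(-3728 + √271) = ((33 - 45*1/27) - 175)*(-3728 + √271) = ((33 - 5/3) - 175)*(-3728 + √271) = (94/3 - 175)*(-3728 + √271) = -431*(-3728 + √271)/3 = 1606768/3 - 431*√271/3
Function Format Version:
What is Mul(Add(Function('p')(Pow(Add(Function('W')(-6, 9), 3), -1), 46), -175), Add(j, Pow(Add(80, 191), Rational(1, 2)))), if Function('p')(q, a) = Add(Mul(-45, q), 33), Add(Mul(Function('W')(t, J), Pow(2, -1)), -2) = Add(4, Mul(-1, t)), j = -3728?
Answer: Add(Rational(1606768, 3), Mul(Rational(-431, 3), Pow(271, Rational(1, 2)))) ≈ 5.3322e+5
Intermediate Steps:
Function('W')(t, J) = Add(12, Mul(-2, t)) (Function('W')(t, J) = Add(4, Mul(2, Add(4, Mul(-1, t)))) = Add(4, Add(8, Mul(-2, t))) = Add(12, Mul(-2, t)))
Function('p')(q, a) = Add(33, Mul(-45, q))
Mul(Add(Function('p')(Pow(Add(Function('W')(-6, 9), 3), -1), 46), -175), Add(j, Pow(Add(80, 191), Rational(1, 2)))) = Mul(Add(Add(33, Mul(-45, Pow(Add(Add(12, Mul(-2, -6)), 3), -1))), -175), Add(-3728, Pow(Add(80, 191), Rational(1, 2)))) = Mul(Add(Add(33, Mul(-45, Pow(Add(Add(12, 12), 3), -1))), -175), Add(-3728, Pow(271, Rational(1, 2)))) = Mul(Add(Add(33, Mul(-45, Pow(Add(24, 3), -1))), -175), Add(-3728, Pow(271, Rational(1, 2)))) = Mul(Add(Add(33, Mul(-45, Pow(27, -1))), -175), Add(-3728, Pow(271, Rational(1, 2)))) = Mul(Add(Add(33, Mul(-45, Rational(1, 27))), -175), Add(-3728, Pow(271, Rational(1, 2)))) = Mul(Add(Add(33, Rational(-5, 3)), -175), Add(-3728, Pow(271, Rational(1, 2)))) = Mul(Add(Rational(94, 3), -175), Add(-3728, Pow(271, Rational(1, 2)))) = Mul(Rational(-431, 3), Add(-3728, Pow(271, Rational(1, 2)))) = Add(Rational(1606768, 3), Mul(Rational(-431, 3), Pow(271, Rational(1, 2))))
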